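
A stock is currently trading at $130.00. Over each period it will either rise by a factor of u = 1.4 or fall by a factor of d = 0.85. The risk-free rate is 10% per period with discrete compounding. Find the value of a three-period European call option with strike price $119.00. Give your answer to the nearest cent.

$45.37

Risk-neutral probability p = (1 + 0.1 − 0.85)/(1.4 − 0.85) = 0.2500/0.5500 = 0.4545
Terminal stock prices: S_uuu = 356.7, S_uud = 216.6, S_udd = 131.5, S_ddd = 79.84
Terminal payoffs (S − K): max(237.7, 0) = 237.7, max(97.58, 0) = 97.58, max(12.49, 0) = 12.49, max(-39.16, 0) = 0
Node uu (S = 254.8): V_uu = 1/1.1·[0.4545·237.7200 + 0.5455·97.5800] = 146.6182
Node ud (S = 154.7): V_ud = 1/1.1·[0.4545·97.5800 + 0.5455·12.4950] = 46.5182
Node dd (S = 93.92): V_dd = 1/1.1·[0.4545·12.4950 + 0.5455·0.0000] = 5.1632
Node u (S = 182): V_u = 1/1.1·[0.4545·146.6182 + 0.5455·46.5182] = 83.6529
Node d (S = 110.5): V_d = 1/1.1·[0.4545·46.5182 + 0.5455·5.1632] = 21.7827
Node 0 (S = 130): V_0 = 1/1.1·[0.4545·83.6529 + 0.5455·21.7827] = 45.3686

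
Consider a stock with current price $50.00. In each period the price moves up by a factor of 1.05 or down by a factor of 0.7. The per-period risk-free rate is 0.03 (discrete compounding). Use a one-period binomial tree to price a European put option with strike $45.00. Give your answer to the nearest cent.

$0.55

Risk-neutral probability p = (1 + 0.03 − 0.7)/(1.05 − 0.7) = 0.3300/0.3500 = 0.9429
Terminal stock prices: S_u = 52.5, S_d = 35
Terminal payoffs (K − S): max(-7.5, 0) = 0, max(10, 0) = 10
Node 0 (S = 50): V_0 = 1/1.03·[0.9429·0.0000 + 0.0571·10.0000] = 0.5548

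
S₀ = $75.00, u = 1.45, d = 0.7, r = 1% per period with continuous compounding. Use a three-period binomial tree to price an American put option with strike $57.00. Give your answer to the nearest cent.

Risk-neutral probability p = (e^0.01 − 0.7)/(1.45 − 0.7) = 0.3101/0.7500 = 0.4134
Terminal stock prices: S_uuu = 228.6, S_uud = 110.4, S_udd = 53.29, S_ddd = 25.72
Terminal payoffs (K − S): max(-171.6, 0) = 0, max(-53.38, 0) = 0, max(3.713, 0) = 3.713, max(31.28, 0) = 31.28
Node uu (S = 157.7): continuation = e^(−0.01)·[0.4134·0.0000 + 0.5866·0.0000] = 0.0000; exercise value = 0.0000 ≤ continuation, so V_uu = 0.0000
Node ud (S = 76.12): continuation = e^(−0.01)·[0.4134·0.0000 + 0.5866·3.7125] = 2.1561; exercise value = 0.0000 ≤ continuation, so V_ud = 2.1561
Node dd (S = 36.75): continuation = e^(−0.01)·[0.4134·3.7125 + 0.5866·31.2750] = 19.6828; exercise value = 20.2500 > continuation, so V_dd = 20.2500 (exercise)
Node u (S = 108.8): continuation = e^(−0.01)·[0.4134·0.0000 + 0.5866·2.1561] = 1.2522; exercise value = 0.0000 ≤ continuation, so V_u = 1.2522
Node d (S = 52.5): continuation = e^(−0.01)·[0.4134·2.1561 + 0.5866·20.2500] = 12.6429; exercise value = 4.5000 ≤ continuation, so V_d = 12.6429
Node 0 (S = 75): continuation = e^(−0.01)·[0.4134·1.2522 + 0.5866·12.6429] = 7.8550; exercise value = 0.0000 ≤ continuation, so V_0 = 7.8550

$7.86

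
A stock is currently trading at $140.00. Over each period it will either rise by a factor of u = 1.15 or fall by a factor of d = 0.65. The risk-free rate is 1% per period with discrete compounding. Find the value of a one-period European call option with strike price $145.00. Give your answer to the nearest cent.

$11.41

Risk-neutral probability p = (1 + 0.01 − 0.65)/(1.15 − 0.65) = 0.3600/0.5000 = 0.7200
Terminal stock prices: S_u = 161, S_d = 91
Terminal payoffs (S − K): max(16, 0) = 16, max(-54, 0) = 0
Node 0 (S = 140): V_0 = 1/1.01·[0.7200·16.0000 + 0.2800·0.0000] = 11.4059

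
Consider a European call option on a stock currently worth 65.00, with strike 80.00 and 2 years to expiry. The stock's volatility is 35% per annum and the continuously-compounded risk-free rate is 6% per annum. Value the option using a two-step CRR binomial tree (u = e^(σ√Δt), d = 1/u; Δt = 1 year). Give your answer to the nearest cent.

CRR parameters: u = e^(σ√Δt) = e^(0.35·√1) = 1.4191, d = 1/u = 0.7047
Per-period rate: rΔt = 0.06·1 = 0.06, so R = e^0.06 = 1.0618
Risk-neutral probability p = (e^0.06 − 0.7047)/(1.4191 − 0.7047) = 0.3571/0.7144 = 0.4999
Terminal stock prices: S_uu = 130.9, S_ud = 65, S_dd = 32.28
Terminal payoffs (S − K): max(50.89, 0) = 50.89, max(-15, 0) = 0, max(-47.72, 0) = 0
Node u (S = 92.24): V_u = e^(−0.06)·[0.4999·50.8939 + 0.5001·0.0000] = 23.9623
Node d (S = 45.8): V_d = e^(−0.06)·[0.4999·0.0000 + 0.5001·0.0000] = 0.0000
Node 0 (S = 65): V_0 = e^(−0.06)·[0.4999·23.9623 + 0.5001·0.0000] = 11.2821

11.28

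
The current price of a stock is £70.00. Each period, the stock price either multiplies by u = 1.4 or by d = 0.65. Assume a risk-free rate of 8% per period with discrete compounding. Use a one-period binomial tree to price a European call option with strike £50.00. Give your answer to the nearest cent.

Risk-neutral probability p = (1 + 0.08 − 0.65)/(1.4 − 0.65) = 0.4300/0.7500 = 0.5733
Terminal stock prices: S_u = 98, S_d = 45.5
Terminal payoffs (S − K): max(48, 0) = 48, max(-4.5, 0) = 0
Node 0 (S = 70): V_0 = 1/1.08·[0.5733·48.0000 + 0.4267·0.0000] = 25.4815

£25.48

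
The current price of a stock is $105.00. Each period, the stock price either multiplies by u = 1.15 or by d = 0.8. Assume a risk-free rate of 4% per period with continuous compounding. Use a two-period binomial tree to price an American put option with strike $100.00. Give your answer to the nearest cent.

$5.47

Risk-neutral probability p = (e^0.04 − 0.8)/(1.15 − 0.8) = 0.2408/0.3500 = 0.6880
Terminal stock prices: S_uu = 138.9, S_ud = 96.6, S_dd = 67.2
Terminal payoffs (K − S): max(-38.86, 0) = 0, max(3.4, 0) = 3.4, max(32.8, 0) = 32.8
Node u (S = 120.7): continuation = e^(−0.04)·[0.6880·0.0000 + 0.3120·3.4000] = 1.0191; exercise value = 0.0000 ≤ continuation, so V_u = 1.0191
Node d (S = 84): continuation = e^(−0.04)·[0.6880·3.4000 + 0.3120·32.8000] = 12.0789; exercise value = 16.0000 > continuation, so V_d = 16.0000 (exercise)
Node 0 (S = 105): continuation = e^(−0.04)·[0.6880·1.0191 + 0.3120·16.0000] = 5.4695; exercise value = 0.0000 ≤ continuation, so V_0 = 5.4695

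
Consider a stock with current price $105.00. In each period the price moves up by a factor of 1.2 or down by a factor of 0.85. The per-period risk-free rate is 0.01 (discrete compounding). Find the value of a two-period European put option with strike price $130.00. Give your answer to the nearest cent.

Risk-neutral probability p = (1 + 0.01 − 0.85)/(1.2 − 0.85) = 0.1600/0.3500 = 0.4571
Terminal stock prices: S_uu = 151.2, S_ud = 107.1, S_dd = 75.86
Terminal payoffs (K − S): max(-21.2, 0) = 0, max(22.9, 0) = 22.9, max(54.14, 0) = 54.14
Node u (S = 126): V_u = 1/1.01·[0.4571·0.0000 + 0.5429·22.9000] = 12.3083
Node d (S = 89.25): V_d = 1/1.01·[0.4571·22.9000 + 0.5429·54.1375] = 39.4629
Node 0 (S = 105): V_0 = 1/1.01·[0.4571·12.3083 + 0.5429·39.4629] = 26.7816

$26.78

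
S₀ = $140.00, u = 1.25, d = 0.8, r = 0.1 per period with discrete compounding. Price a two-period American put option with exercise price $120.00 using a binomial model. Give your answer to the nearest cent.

$2.79

Risk-neutral probability p = (1 + 0.1 − 0.8)/(1.25 − 0.8) = 0.3000/0.4500 = 0.6667
Terminal stock prices: S_uu = 218.8, S_ud = 140, S_dd = 89.6
Terminal payoffs (K − S): max(-98.75, 0) = 0, max(-20, 0) = 0, max(30.4, 0) = 30.4
Node u (S = 175): continuation = 1/1.1·[0.6667·0.0000 + 0.3333·0.0000] = 0.0000; exercise value = 0.0000 ≤ continuation, so V_u = 0.0000
Node d (S = 112): continuation = 1/1.1·[0.6667·0.0000 + 0.3333·30.4000] = 9.2121; exercise value = 8.0000 ≤ continuation, so V_d = 9.2121
Node 0 (S = 140): continuation = 1/1.1·[0.6667·0.0000 + 0.3333·9.2121] = 2.7916; exercise value = 0.0000 ≤ continuation, so V_0 = 2.7916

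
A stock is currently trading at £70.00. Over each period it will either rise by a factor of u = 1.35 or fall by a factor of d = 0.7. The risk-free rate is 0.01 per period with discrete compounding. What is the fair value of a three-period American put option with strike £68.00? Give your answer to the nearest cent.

£14.53

Risk-neutral probability p = (1 + 0.01 − 0.7)/(1.35 − 0.7) = 0.3100/0.6500 = 0.4769
Terminal stock prices: S_uuu = 172.2, S_uud = 89.3, S_udd = 46.3, S_ddd = 24.01
Terminal payoffs (K − S): max(-104.2, 0) = 0, max(-21.3, 0) = 0, max(21.7, 0) = 21.7, max(43.99, 0) = 43.99
Node uu (S = 127.6): continuation = 1/1.01·[0.4769·0.0000 + 0.5231·0.0000] = 0.0000; exercise value = 0.0000 ≤ continuation, so V_uu = 0.0000
Node ud (S = 66.15): continuation = 1/1.01·[0.4769·0.0000 + 0.5231·21.6950] = 11.2358; exercise value = 1.8500 ≤ continuation, so V_ud = 11.2358
Node dd (S = 34.3): continuation = 1/1.01·[0.4769·21.6950 + 0.5231·43.9900] = 33.0267; exercise value = 33.7000 > continuation, so V_dd = 33.7000 (exercise)
Node u (S = 94.5): continuation = 1/1.01·[0.4769·0.0000 + 0.5231·11.2358] = 5.8190; exercise value = 0.0000 ≤ continuation, so V_u = 5.8190
Node d (S = 49): continuation = 1/1.01·[0.4769·11.2358 + 0.5231·33.7000] = 22.7587; exercise value = 19.0000 ≤ continuation, so V_d = 22.7587
Node 0 (S = 70): continuation = 1/1.01·[0.4769·5.8190 + 0.5231·22.7587] = 14.5344; exercise value = 0.0000 ≤ continuation, so V_0 = 14.5344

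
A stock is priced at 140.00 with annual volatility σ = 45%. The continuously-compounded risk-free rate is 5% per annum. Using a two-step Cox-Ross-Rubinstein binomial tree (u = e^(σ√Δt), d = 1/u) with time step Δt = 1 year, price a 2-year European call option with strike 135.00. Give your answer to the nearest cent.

39.65

CRR parameters: u = e^(σ√Δt) = e^(0.45·√1) = 1.5683, d = 1/u = 0.6376
Per-period rate: rΔt = 0.05·1 = 0.05, so R = e^0.05 = 1.0513
Risk-neutral probability p = (e^0.05 − 0.6376)/(1.5683 − 0.6376) = 0.4136/0.9307 = 0.4445
Terminal stock prices: S_uu = 344.3, S_ud = 140, S_dd = 56.92
Terminal payoffs (S − K): max(209.3, 0) = 209.3, max(5, 0) = 5, max(-78.08, 0) = 0
Node u (S = 219.6): V_u = e^(−0.05)·[0.4445·209.3444 + 0.5555·5.0000] = 91.1477
Node d (S = 89.27): V_d = e^(−0.05)·[0.4445·5.0000 + 0.5555·0.0000] = 2.1139
Node 0 (S = 140): V_0 = e^(−0.05)·[0.4445·91.1477 + 0.5555·2.1139] = 39.6520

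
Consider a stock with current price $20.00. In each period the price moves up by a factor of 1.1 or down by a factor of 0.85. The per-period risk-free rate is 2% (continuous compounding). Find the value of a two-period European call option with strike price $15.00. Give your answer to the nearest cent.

$5.64

Risk-neutral probability p = (e^0.02 − 0.85)/(1.1 − 0.85) = 0.1702/0.2500 = 0.6808
Terminal stock prices: S_uu = 24.2, S_ud = 18.7, S_dd = 14.45
Terminal payoffs (S − K): max(9.2, 0) = 9.2, max(3.7, 0) = 3.7, max(-0.55, 0) = 0
Node u (S = 22): V_u = e^(−0.02)·[0.6808·9.2000 + 0.3192·3.7000] = 7.2970
Node d (S = 17): V_d = e^(−0.02)·[0.6808·3.7000 + 0.3192·0.0000] = 2.4691
Node 0 (S = 20): V_0 = e^(−0.02)·[0.6808·7.2970 + 0.3192·2.4691] = 5.6420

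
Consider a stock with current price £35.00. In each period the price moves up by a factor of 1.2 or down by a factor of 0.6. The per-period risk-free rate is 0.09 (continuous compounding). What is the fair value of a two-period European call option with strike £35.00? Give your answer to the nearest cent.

£8.73

Risk-neutral probability p = (e^0.09 − 0.6)/(1.2 − 0.6) = 0.4942/0.6000 = 0.8236
Terminal stock prices: S_uu = 50.4, S_ud = 25.2, S_dd = 12.6
Terminal payoffs (S − K): max(15.4, 0) = 15.4, max(-9.8, 0) = 0, max(-22.4, 0) = 0
Node u (S = 42): V_u = e^(−0.09)·[0.8236·15.4000 + 0.1764·0.0000] = 11.5921
Node d (S = 21): V_d = e^(−0.09)·[0.8236·0.0000 + 0.1764·0.0000] = 0.0000
Node 0 (S = 35): V_0 = e^(−0.09)·[0.8236·11.5921 + 0.1764·0.0000] = 8.7258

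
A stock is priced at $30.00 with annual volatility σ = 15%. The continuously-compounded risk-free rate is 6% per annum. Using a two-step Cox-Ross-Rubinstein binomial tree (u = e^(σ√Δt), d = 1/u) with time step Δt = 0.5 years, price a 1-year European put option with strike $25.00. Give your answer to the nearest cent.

$0.10

CRR parameters: u = e^(σ√Δt) = e^(0.15·√0.5) = 1.1119, d = 1/u = 0.8994
Per-period rate: rΔt = 0.06·0.5 = 0.03, so R = e^0.03 = 1.0305
Risk-neutral probability p = (e^0.03 − 0.8994)/(1.1119 − 0.8994) = 0.1311/0.2125 = 0.6168
Terminal stock prices: S_uu = 37.09, S_ud = 30, S_dd = 24.27
Terminal payoffs (K − S): max(-12.09, 0) = 0, max(-5, 0) = 0, max(0.7343, 0) = 0.7343
Node u (S = 33.36): V_u = e^(−0.03)·[0.6168·0.0000 + 0.3832·0.0000] = 0.0000
Node d (S = 26.98): V_d = e^(−0.03)·[0.6168·0.0000 + 0.3832·0.7343] = 0.2731
Node 0 (S = 30): V_0 = e^(−0.03)·[0.6168·0.0000 + 0.3832·0.2731] = 0.1015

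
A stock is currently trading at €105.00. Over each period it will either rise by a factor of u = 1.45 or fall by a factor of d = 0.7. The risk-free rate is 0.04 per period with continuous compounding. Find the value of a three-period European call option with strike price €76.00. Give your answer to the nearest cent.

€43.86

Risk-neutral probability p = (e^0.04 − 0.7)/(1.45 − 0.7) = 0.3408/0.7500 = 0.4544
Terminal stock prices: S_uuu = 320.1, S_uud = 154.5, S_udd = 74.6, S_ddd = 36.01
Terminal payoffs (S − K): max(244.1, 0) = 244.1, max(78.53, 0) = 78.53, max(-1.398, 0) = 0, max(-39.99, 0) = 0
Node uu (S = 220.8): V_uu = e^(−0.04)·[0.4544·244.1056 + 0.5456·78.5337] = 147.7425
Node ud (S = 106.6): V_ud = e^(−0.04)·[0.4544·78.5337 + 0.5456·0.0000] = 34.2876
Node dd (S = 51.45): V_dd = e^(−0.04)·[0.4544·0.0000 + 0.5456·0.0000] = 0.0000
Node u (S = 152.2): V_u = e^(−0.04)·[0.4544·147.7425 + 0.5456·34.2876] = 82.4772
Node d (S = 73.5): V_d = e^(−0.04)·[0.4544·34.2876 + 0.5456·0.0000] = 14.9698
Node 0 (S = 105): V_0 = e^(−0.04)·[0.4544·82.4772 + 0.5456·14.9698] = 43.8563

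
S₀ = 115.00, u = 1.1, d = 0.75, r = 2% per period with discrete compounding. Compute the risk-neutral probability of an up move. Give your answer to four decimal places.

p = 0.7714

Risk-neutral probability p = (1 + 0.02 − 0.75)/(1.1 − 0.75) = 0.2700/0.3500 = 0.7714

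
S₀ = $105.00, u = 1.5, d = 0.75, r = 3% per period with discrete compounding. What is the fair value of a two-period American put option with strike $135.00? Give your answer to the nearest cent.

$37.94

Risk-neutral probability p = (1 + 0.03 − 0.75)/(1.5 − 0.75) = 0.2800/0.7500 = 0.3733
Terminal stock prices: S_uu = 236.2, S_ud = 118.1, S_dd = 59.06
Terminal payoffs (K − S): max(-101.2, 0) = 0, max(16.88, 0) = 16.88, max(75.94, 0) = 75.94
Node u (S = 157.5): continuation = 1/1.03·[0.3733·0.0000 + 0.6267·16.8750] = 10.2670; exercise value = 0.0000 ≤ continuation, so V_u = 10.2670
Node d (S = 78.75): continuation = 1/1.03·[0.3733·16.8750 + 0.6267·75.9375] = 52.3180; exercise value = 56.2500 > continuation, so V_d = 56.2500 (exercise)
Node 0 (S = 105): continuation = 1/1.03·[0.3733·10.2670 + 0.6267·56.2500] = 37.9447; exercise value = 30.0000 ≤ continuation, so V_0 = 37.9447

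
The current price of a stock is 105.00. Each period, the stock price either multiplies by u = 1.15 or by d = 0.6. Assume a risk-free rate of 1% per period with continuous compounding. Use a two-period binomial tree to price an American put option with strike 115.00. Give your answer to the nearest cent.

Risk-neutral probability p = (e^0.01 − 0.6)/(1.15 − 0.6) = 0.4101/0.5500 = 0.7455
Terminal stock prices: S_uu = 138.9, S_ud = 72.45, S_dd = 37.8
Terminal payoffs (K − S): max(-23.86, 0) = 0, max(42.55, 0) = 42.55, max(77.2, 0) = 77.2
Node u (S = 120.7): continuation = e^(−0.01)·[0.7455·0.0000 + 0.2545·42.5500] = 10.7193; exercise value = 0.0000 ≤ continuation, so V_u = 10.7193
Node d (S = 63): continuation = e^(−0.01)·[0.7455·42.5500 + 0.2545·77.2000] = 50.8557; exercise value = 52.0000 > continuation, so V_d = 52.0000 (exercise)
Node 0 (S = 105): continuation = e^(−0.01)·[0.7455·10.7193 + 0.2545·52.0000] = 21.0122; exercise value = 10.0000 ≤ continuation, so V_0 = 21.0122

21.01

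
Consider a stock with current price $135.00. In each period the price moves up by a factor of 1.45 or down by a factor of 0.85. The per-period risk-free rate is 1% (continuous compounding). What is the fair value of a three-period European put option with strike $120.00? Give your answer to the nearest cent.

$14.19

Risk-neutral probability p = (e^0.01 − 0.85)/(1.45 − 0.85) = 0.1601/0.6000 = 0.2668
Terminal stock prices: S_uuu = 411.6, S_uud = 241.3, S_udd = 141.4, S_ddd = 82.91
Terminal payoffs (K − S): max(-291.6, 0) = 0, max(-121.3, 0) = 0, max(-21.43, 0) = 0, max(37.09, 0) = 37.09
Node uu (S = 283.8): V_uu = e^(−0.01)·[0.2668·0.0000 + 0.7332·0.0000] = 0.0000
Node ud (S = 166.4): V_ud = e^(−0.01)·[0.2668·0.0000 + 0.7332·0.0000] = 0.0000
Node dd (S = 97.54): V_dd = e^(−0.01)·[0.2668·0.0000 + 0.7332·37.0931] = 26.9279
Node u (S = 195.8): V_u = e^(−0.01)·[0.2668·0.0000 + 0.7332·0.0000] = 0.0000
Node d (S = 114.8): V_d = e^(−0.01)·[0.2668·0.0000 + 0.7332·26.9279] = 19.5484
Node 0 (S = 135): V_0 = e^(−0.01)·[0.2668·0.0000 + 0.7332·19.5484] = 14.1912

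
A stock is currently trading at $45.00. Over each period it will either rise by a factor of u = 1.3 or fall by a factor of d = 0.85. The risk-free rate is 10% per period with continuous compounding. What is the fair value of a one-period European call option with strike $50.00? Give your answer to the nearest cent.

$4.36

Risk-neutral probability p = (e^0.1 − 0.85)/(1.3 − 0.85) = 0.2552/0.4500 = 0.5670
Terminal stock prices: S_u = 58.5, S_d = 38.25
Terminal payoffs (S − K): max(8.5, 0) = 8.5, max(-11.75, 0) = 0
Node 0 (S = 45): V_0 = e^(−0.1)·[0.5670·8.5000 + 0.4330·0.0000] = 4.3612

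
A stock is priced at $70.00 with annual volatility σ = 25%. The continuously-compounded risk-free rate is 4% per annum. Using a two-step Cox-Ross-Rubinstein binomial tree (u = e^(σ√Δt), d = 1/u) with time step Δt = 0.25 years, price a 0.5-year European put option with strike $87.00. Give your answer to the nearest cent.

CRR parameters: u = e^(σ√Δt) = e^(0.25·√0.25) = 1.1331, d = 1/u = 0.8825
Per-period rate: rΔt = 0.04·0.25 = 0.01, so R = e^0.01 = 1.0101
Risk-neutral probability p = (e^0.01 − 0.8825)/(1.1331 − 0.8825) = 0.1276/0.2507 = 0.5089
Terminal stock prices: S_uu = 89.88, S_ud = 70, S_dd = 54.52
Terminal payoffs (K − S): max(-2.882, 0) = 0, max(17, 0) = 17, max(32.48, 0) = 32.48
Node u (S = 79.32): V_u = e^(−0.01)·[0.5089·0.0000 + 0.4911·17.0000] = 8.2659
Node d (S = 61.77): V_d = e^(−0.01)·[0.5089·17.0000 + 0.4911·32.4839] = 24.3596
Node 0 (S = 70): V_0 = e^(−0.01)·[0.5089·8.2659 + 0.4911·24.3596] = 16.0088

$16.01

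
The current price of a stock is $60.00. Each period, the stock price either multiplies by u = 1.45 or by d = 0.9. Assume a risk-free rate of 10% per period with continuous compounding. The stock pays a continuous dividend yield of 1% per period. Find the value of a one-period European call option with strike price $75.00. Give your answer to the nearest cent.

$3.83

Per-period risk-free factor R = e^0.1 = 1.1052; dividend-adjusted growth = e^(0.1−0.01) = 1.0942.
Risk-neutral probability p = (1.0942 − 0.9)/(1.45 − 0.9) = 0.1942/0.5500 = 0.3530
Terminal stock prices: S_u = 87, S_d = 54
Terminal payoffs (S − K): max(12, 0) = 12, max(-21, 0) = 0
Node 0 (S = 60): V_0 = e^(−0.1)·[0.3530·12.0000 + 0.6470·0.0000] = 3.8334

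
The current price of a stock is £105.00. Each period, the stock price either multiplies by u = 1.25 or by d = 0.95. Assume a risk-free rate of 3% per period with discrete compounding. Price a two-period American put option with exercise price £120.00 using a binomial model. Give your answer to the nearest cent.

Risk-neutral probability p = (1 + 0.03 − 0.95)/(1.25 − 0.95) = 0.0800/0.3000 = 0.2667
Terminal stock prices: S_uu = 164.1, S_ud = 124.7, S_dd = 94.76
Terminal payoffs (K − S): max(-44.06, 0) = 0, max(-4.688, 0) = 0, max(25.24, 0) = 25.24
Node u (S = 131.2): continuation = 1/1.03·[0.2667·0.0000 + 0.7333·0.0000] = 0.0000; exercise value = 0.0000 ≤ continuation, so V_u = 0.0000
Node d (S = 99.75): continuation = 1/1.03·[0.2667·0.0000 + 0.7333·25.2375] = 17.9684; exercise value = 20.2500 > continuation, so V_d = 20.2500 (exercise)
Node 0 (S = 105): continuation = 1/1.03·[0.2667·0.0000 + 0.7333·20.2500] = 14.4175; exercise value = 15.0000 > continuation, so V_0 = 15.0000 (exercise)

£15.00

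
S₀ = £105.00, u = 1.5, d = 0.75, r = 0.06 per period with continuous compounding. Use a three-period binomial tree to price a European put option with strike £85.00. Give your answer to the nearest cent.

£6.78

Risk-neutral probability p = (e^0.06 − 0.75)/(1.5 − 0.75) = 0.3118/0.7500 = 0.4158
Terminal stock prices: S_uuu = 354.4, S_uud = 177.2, S_udd = 88.59, S_ddd = 44.3
Terminal payoffs (K − S): max(-269.4, 0) = 0, max(-92.19, 0) = 0, max(-3.594, 0) = 0, max(40.7, 0) = 40.7
Node uu (S = 236.2): V_uu = e^(−0.06)·[0.4158·0.0000 + 0.5842·0.0000] = 0.0000
Node ud (S = 118.1): V_ud = e^(−0.06)·[0.4158·0.0000 + 0.5842·0.0000] = 0.0000
Node dd (S = 59.06): V_dd = e^(−0.06)·[0.4158·0.0000 + 0.5842·40.7031] = 22.3947
Node u (S = 157.5): V_u = e^(−0.06)·[0.4158·0.0000 + 0.5842·0.0000] = 0.0000
Node d (S = 78.75): V_d = e^(−0.06)·[0.4158·0.0000 + 0.5842·22.3947] = 12.3215
Node 0 (S = 105): V_0 = e^(−0.06)·[0.4158·0.0000 + 0.5842·12.3215] = 6.7792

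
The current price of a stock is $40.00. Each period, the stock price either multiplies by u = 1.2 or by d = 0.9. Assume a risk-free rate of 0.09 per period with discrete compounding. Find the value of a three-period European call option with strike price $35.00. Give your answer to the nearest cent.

$13.20

Risk-neutral probability p = (1 + 0.09 − 0.9)/(1.2 − 0.9) = 0.1900/0.3000 = 0.6333
Terminal stock prices: S_uuu = 69.12, S_uud = 51.84, S_udd = 38.88, S_ddd = 29.16
Terminal payoffs (S − K): max(34.12, 0) = 34.12, max(16.84, 0) = 16.84, max(3.88, 0) = 3.88, max(-5.84, 0) = 0
Node uu (S = 57.6): V_uu = 1/1.09·[0.6333·34.1200 + 0.3667·16.8400] = 25.4899
Node ud (S = 43.2): V_ud = 1/1.09·[0.6333·16.8400 + 0.3667·3.8800] = 11.0899
Node dd (S = 32.4): V_dd = 1/1.09·[0.6333·3.8800 + 0.3667·0.0000] = 2.2544
Node u (S = 48): V_u = 1/1.09·[0.6333·25.4899 + 0.3667·11.0899] = 18.5412
Node d (S = 36): V_d = 1/1.09·[0.6333·11.0899 + 0.3667·2.2544] = 7.2020
Node 0 (S = 40): V_0 = 1/1.09·[0.6333·18.5412 + 0.3667·7.2020] = 13.1959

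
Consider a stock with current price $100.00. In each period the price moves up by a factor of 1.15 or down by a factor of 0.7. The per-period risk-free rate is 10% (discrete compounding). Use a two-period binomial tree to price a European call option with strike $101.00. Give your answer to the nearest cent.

Risk-neutral probability p = (1 + 0.1 − 0.7)/(1.15 − 0.7) = 0.4000/0.4500 = 0.8889
Terminal stock prices: S_uu = 132.2, S_ud = 80.5, S_dd = 49
Terminal payoffs (S − K): max(31.25, 0) = 31.25, max(-20.5, 0) = 0, max(-52, 0) = 0
Node u (S = 115): V_u = 1/1.1·[0.8889·31.2500 + 0.1111·0.0000] = 25.2525
Node d (S = 70): V_d = 1/1.1·[0.8889·0.0000 + 0.1111·0.0000] = 0.0000
Node 0 (S = 100): V_0 = 1/1.1·[0.8889·25.2525 + 0.1111·0.0000] = 20.4061

$20.41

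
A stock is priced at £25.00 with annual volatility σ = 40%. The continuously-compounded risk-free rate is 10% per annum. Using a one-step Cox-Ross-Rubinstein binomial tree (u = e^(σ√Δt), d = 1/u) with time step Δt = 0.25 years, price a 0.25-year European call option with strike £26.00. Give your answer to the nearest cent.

CRR parameters: u = e^(σ√Δt) = e^(0.4·√0.25) = 1.2214, d = 1/u = 0.8187
Per-period rate: rΔt = 0.1·0.25 = 0.025, so R = e^0.025 = 1.0253
Risk-neutral probability p = (e^0.025 − 0.8187)/(1.2214 − 0.8187) = 0.2066/0.4027 = 0.5130
Terminal stock prices: S_u = 30.54, S_d = 20.47
Terminal payoffs (S − K): max(4.535, 0) = 4.535, max(-5.532, 0) = 0
Node 0 (S = 25): V_0 = e^(−0.025)·[0.5130·4.5351 + 0.4870·0.0000] = 2.2692

£2.27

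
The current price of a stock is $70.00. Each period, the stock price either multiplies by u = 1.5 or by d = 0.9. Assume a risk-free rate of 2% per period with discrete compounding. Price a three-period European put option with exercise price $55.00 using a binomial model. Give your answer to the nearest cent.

Risk-neutral probability p = (1 + 0.02 − 0.9)/(1.5 − 0.9) = 0.1200/0.6000 = 0.2000
Terminal stock prices: S_uuu = 236.2, S_uud = 141.8, S_udd = 85.05, S_ddd = 51.03
Terminal payoffs (K − S): max(-181.2, 0) = 0, max(-86.75, 0) = 0, max(-30.05, 0) = 0, max(3.97, 0) = 3.97
Node uu (S = 157.5): V_uu = 1/1.02·[0.2000·0.0000 + 0.8000·0.0000] = 0.0000
Node ud (S = 94.5): V_ud = 1/1.02·[0.2000·0.0000 + 0.8000·0.0000] = 0.0000
Node dd (S = 56.7): V_dd = 1/1.02·[0.2000·0.0000 + 0.8000·3.9700] = 3.1137
Node u (S = 105): V_u = 1/1.02·[0.2000·0.0000 + 0.8000·0.0000] = 0.0000
Node d (S = 63): V_d = 1/1.02·[0.2000·0.0000 + 0.8000·3.1137] = 2.4421
Node 0 (S = 70): V_0 = 1/1.02·[0.2000·0.0000 + 0.8000·2.4421] = 1.9154

$1.92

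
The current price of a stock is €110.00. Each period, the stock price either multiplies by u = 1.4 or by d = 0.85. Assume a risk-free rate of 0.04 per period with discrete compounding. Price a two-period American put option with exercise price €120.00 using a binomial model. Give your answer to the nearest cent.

€16.68

Risk-neutral probability p = (1 + 0.04 − 0.85)/(1.4 − 0.85) = 0.1900/0.5500 = 0.3455
Terminal stock prices: S_uu = 215.6, S_ud = 130.9, S_dd = 79.47
Terminal payoffs (K − S): max(-95.6, 0) = 0, max(-10.9, 0) = 0, max(40.53, 0) = 40.53
Node u (S = 154): continuation = 1/1.04·[0.3455·0.0000 + 0.6545·0.0000] = 0.0000; exercise value = 0.0000 ≤ continuation, so V_u = 0.0000
Node d (S = 93.5): continuation = 1/1.04·[0.3455·0.0000 + 0.6545·40.5250] = 25.5052; exercise value = 26.5000 > continuation, so V_d = 26.5000 (exercise)
Node 0 (S = 110): continuation = 1/1.04·[0.3455·0.0000 + 0.6545·26.5000] = 16.6783; exercise value = 10.0000 ≤ continuation, so V_0 = 16.6783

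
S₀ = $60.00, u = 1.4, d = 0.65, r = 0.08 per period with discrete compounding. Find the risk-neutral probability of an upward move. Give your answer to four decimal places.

Risk-neutral probability p = (1 + 0.08 − 0.65)/(1.4 − 0.65) = 0.4300/0.7500 = 0.5733

p = 0.5733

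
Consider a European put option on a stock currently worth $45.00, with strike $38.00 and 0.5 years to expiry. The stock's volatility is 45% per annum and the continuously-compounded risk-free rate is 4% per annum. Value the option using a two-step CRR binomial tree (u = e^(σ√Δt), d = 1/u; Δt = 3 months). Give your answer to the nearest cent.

CRR parameters: u = e^(σ√Δt) = e^(0.45·√0.25) = 1.2523, d = 1/u = 0.7985
Per-period rate: rΔt = 0.04·0.25 = 0.01, so R = e^0.01 = 1.0101
Risk-neutral probability p = (e^0.01 − 0.7985)/(1.2523 − 0.7985) = 0.2115/0.4538 = 0.4661
Terminal stock prices: S_uu = 70.57, S_ud = 45, S_dd = 28.69
Terminal payoffs (K − S): max(-32.57, 0) = 0, max(-7, 0) = 0, max(9.307, 0) = 9.307
Node u (S = 56.35): V_u = e^(−0.01)·[0.4661·0.0000 + 0.5339·0.0000] = 0.0000
Node d (S = 35.93): V_d = e^(−0.01)·[0.4661·0.0000 + 0.5339·9.3067] = 4.9191
Node 0 (S = 45): V_0 = e^(−0.01)·[0.4661·0.0000 + 0.5339·4.9191] = 2.6000

$2.60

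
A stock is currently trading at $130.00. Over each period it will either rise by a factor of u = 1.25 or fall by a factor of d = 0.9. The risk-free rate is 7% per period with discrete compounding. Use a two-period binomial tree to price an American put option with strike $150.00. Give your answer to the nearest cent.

$20.00

Risk-neutral probability p = (1 + 0.07 − 0.9)/(1.25 − 0.9) = 0.1700/0.3500 = 0.4857
Terminal stock prices: S_uu = 203.1, S_ud = 146.2, S_dd = 105.3
Terminal payoffs (K − S): max(-53.12, 0) = 0, max(3.75, 0) = 3.75, max(44.7, 0) = 44.7
Node u (S = 162.5): continuation = 1/1.07·[0.4857·0.0000 + 0.5143·3.7500] = 1.8024; exercise value = 0.0000 ≤ continuation, so V_u = 1.8024
Node d (S = 117): continuation = 1/1.07·[0.4857·3.7500 + 0.5143·44.7000] = 23.1869; exercise value = 33.0000 > continuation, so V_d = 33.0000 (exercise)
Node 0 (S = 130): continuation = 1/1.07·[0.4857·1.8024 + 0.5143·33.0000] = 16.6793; exercise value = 20.0000 > continuation, so V_0 = 20.0000 (exercise)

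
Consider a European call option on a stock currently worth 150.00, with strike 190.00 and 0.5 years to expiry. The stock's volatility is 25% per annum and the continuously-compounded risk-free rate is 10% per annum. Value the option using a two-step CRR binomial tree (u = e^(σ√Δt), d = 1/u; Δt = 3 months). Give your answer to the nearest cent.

0.80

CRR parameters: u = e^(σ√Δt) = e^(0.25·√0.25) = 1.1331, d = 1/u = 0.8825
Per-period rate: rΔt = 0.1·0.25 = 0.025, so R = e^0.025 = 1.0253
Risk-neutral probability p = (e^0.025 − 0.8825)/(1.1331 − 0.8825) = 0.1428/0.2507 = 0.5698
Terminal stock prices: S_uu = 192.6, S_ud = 150, S_dd = 116.8
Terminal payoffs (S − K): max(2.604, 0) = 2.604, max(-40, 0) = 0, max(-73.18, 0) = 0
Node u (S = 170): V_u = e^(−0.025)·[0.5698·2.6038 + 0.4302·0.0000] = 1.4470
Node d (S = 132.4): V_d = e^(−0.025)·[0.5698·0.0000 + 0.4302·0.0000] = 0.0000
Node 0 (S = 150): V_0 = e^(−0.025)·[0.5698·1.4470 + 0.4302·0.0000] = 0.8041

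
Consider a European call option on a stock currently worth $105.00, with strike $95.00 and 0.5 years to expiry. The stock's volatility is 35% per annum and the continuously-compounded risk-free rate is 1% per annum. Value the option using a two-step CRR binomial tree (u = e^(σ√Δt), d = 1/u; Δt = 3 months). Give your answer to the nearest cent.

$16.49

CRR parameters: u = e^(σ√Δt) = e^(0.35·√0.25) = 1.1912, d = 1/u = 0.8395
Per-period rate: rΔt = 0.01·0.25 = 0.0025, so R = e^0.0025 = 1.0025
Risk-neutral probability p = (e^0.0025 − 0.8395)/(1.1912 − 0.8395) = 0.1630/0.3518 = 0.4635
Terminal stock prices: S_uu = 149, S_ud = 105, S_dd = 73.99
Terminal payoffs (S − K): max(54, 0) = 54, max(10, 0) = 10, max(-21.01, 0) = 0
Node u (S = 125.1): V_u = e^(−0.0025)·[0.4635·54.0021 + 0.5365·10.0000] = 30.3181
Node d (S = 88.14): V_d = e^(−0.0025)·[0.4635·10.0000 + 0.5365·0.0000] = 4.6232
Node 0 (S = 105): V_0 = e^(−0.0025)·[0.4635·30.3181 + 0.5365·4.6232] = 16.4909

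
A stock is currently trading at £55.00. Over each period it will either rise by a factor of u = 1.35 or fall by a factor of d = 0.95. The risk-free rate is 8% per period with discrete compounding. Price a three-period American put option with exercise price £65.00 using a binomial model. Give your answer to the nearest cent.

£10.00

Risk-neutral probability p = (1 + 0.08 − 0.95)/(1.35 − 0.95) = 0.1300/0.4000 = 0.3250
Terminal stock prices: S_uuu = 135.3, S_uud = 95.23, S_udd = 67.01, S_ddd = 47.16
Terminal payoffs (K − S): max(-70.32, 0) = 0, max(-30.23, 0) = 0, max(-2.011, 0) = 0, max(17.84, 0) = 17.84
Node uu (S = 100.2): continuation = 1/1.08·[0.3250·0.0000 + 0.6750·0.0000] = 0.0000; exercise value = 0.0000 ≤ continuation, so V_uu = 0.0000
Node ud (S = 70.54): continuation = 1/1.08·[0.3250·0.0000 + 0.6750·0.0000] = 0.0000; exercise value = 0.0000 ≤ continuation, so V_ud = 0.0000
Node dd (S = 49.64): continuation = 1/1.08·[0.3250·0.0000 + 0.6750·17.8444] = 11.1527; exercise value = 15.3625 > continuation, so V_dd = 15.3625 (exercise)
Node u (S = 74.25): continuation = 1/1.08·[0.3250·0.0000 + 0.6750·0.0000] = 0.0000; exercise value = 0.0000 ≤ continuation, so V_u = 0.0000
Node d (S = 52.25): continuation = 1/1.08·[0.3250·0.0000 + 0.6750·15.3625] = 9.6016; exercise value = 12.7500 > continuation, so V_d = 12.7500 (exercise)
Node 0 (S = 55): continuation = 1/1.08·[0.3250·0.0000 + 0.6750·12.7500] = 7.9687; exercise value = 10.0000 > continuation, so V_0 = 10.0000 (exercise)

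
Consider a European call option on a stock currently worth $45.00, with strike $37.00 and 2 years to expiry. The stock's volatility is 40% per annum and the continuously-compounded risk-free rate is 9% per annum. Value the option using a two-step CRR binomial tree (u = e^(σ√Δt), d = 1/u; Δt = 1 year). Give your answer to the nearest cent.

CRR parameters: u = e^(σ√Δt) = e^(0.4·√1) = 1.4918, d = 1/u = 0.6703
Per-period rate: rΔt = 0.09·1 = 0.09, so R = e^0.09 = 1.0942
Risk-neutral probability p = (e^0.09 − 0.6703)/(1.4918 − 0.6703) = 0.4239/0.8215 = 0.5159
Terminal stock prices: S_uu = 100.1, S_ud = 45, S_dd = 20.22
Terminal payoffs (S − K): max(63.15, 0) = 63.15, max(8, 0) = 8, max(-16.78, 0) = 0
Node u (S = 67.13): V_u = e^(−0.09)·[0.5159·63.1493 + 0.4841·8.0000] = 33.3167
Node d (S = 30.16): V_d = e^(−0.09)·[0.5159·8.0000 + 0.4841·0.0000] = 3.7723
Node 0 (S = 45): V_0 = e^(−0.09)·[0.5159·33.3167 + 0.4841·3.7723] = 17.3790

$17.38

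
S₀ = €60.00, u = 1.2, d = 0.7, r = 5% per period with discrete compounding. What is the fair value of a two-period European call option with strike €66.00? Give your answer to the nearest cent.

Risk-neutral probability p = (1 + 0.05 − 0.7)/(1.2 − 0.7) = 0.3500/0.5000 = 0.7000
Terminal stock prices: S_uu = 86.4, S_ud = 50.4, S_dd = 29.4
Terminal payoffs (S − K): max(20.4, 0) = 20.4, max(-15.6, 0) = 0, max(-36.6, 0) = 0
Node u (S = 72): V_u = 1/1.05·[0.7000·20.4000 + 0.3000·0.0000] = 13.6000
Node d (S = 42): V_d = 1/1.05·[0.7000·0.0000 + 0.3000·0.0000] = 0.0000
Node 0 (S = 60): V_0 = 1/1.05·[0.7000·13.6000 + 0.3000·0.0000] = 9.0667

€9.07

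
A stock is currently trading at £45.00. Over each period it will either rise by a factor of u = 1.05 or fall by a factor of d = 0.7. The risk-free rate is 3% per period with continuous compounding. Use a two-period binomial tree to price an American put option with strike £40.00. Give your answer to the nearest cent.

£0.80

Risk-neutral probability p = (e^0.03 − 0.7)/(1.05 − 0.7) = 0.3305/0.3500 = 0.9442
Terminal stock prices: S_uu = 49.61, S_ud = 33.07, S_dd = 22.05
Terminal payoffs (K − S): max(-9.613, 0) = 0, max(6.925, 0) = 6.925, max(17.95, 0) = 17.95
Node u (S = 47.25): continuation = e^(−0.03)·[0.9442·0.0000 + 0.0558·6.9250] = 0.3753; exercise value = 0.0000 ≤ continuation, so V_u = 0.3753
Node d (S = 31.5): continuation = e^(−0.03)·[0.9442·6.9250 + 0.0558·17.9500] = 7.3178; exercise value = 8.5000 > continuation, so V_d = 8.5000 (exercise)
Node 0 (S = 45): continuation = e^(−0.03)·[0.9442·0.3753 + 0.0558·8.5000] = 0.8045; exercise value = 0.0000 ≤ continuation, so V_0 = 0.8045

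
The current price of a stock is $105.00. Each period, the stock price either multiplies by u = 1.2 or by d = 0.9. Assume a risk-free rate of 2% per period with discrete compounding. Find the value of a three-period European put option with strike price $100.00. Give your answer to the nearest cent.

Risk-neutral probability p = (1 + 0.02 − 0.9)/(1.2 − 0.9) = 0.1200/0.3000 = 0.4000
Terminal stock prices: S_uuu = 181.4, S_uud = 136.1, S_udd = 102.1, S_ddd = 76.55
Terminal payoffs (K − S): max(-81.44, 0) = 0, max(-36.08, 0) = 0, max(-2.06, 0) = 0, max(23.45, 0) = 23.45
Node uu (S = 151.2): V_uu = 1/1.02·[0.4000·0.0000 + 0.6000·0.0000] = 0.0000
Node ud (S = 113.4): V_ud = 1/1.02·[0.4000·0.0000 + 0.6000·0.0000] = 0.0000
Node dd (S = 85.05): V_dd = 1/1.02·[0.4000·0.0000 + 0.6000·23.4550] = 13.7971
Node u (S = 126): V_u = 1/1.02·[0.4000·0.0000 + 0.6000·0.0000] = 0.0000
Node d (S = 94.5): V_d = 1/1.02·[0.4000·0.0000 + 0.6000·13.7971] = 8.1159
Node 0 (S = 105): V_0 = 1/1.02·[0.4000·0.0000 + 0.6000·8.1159] = 4.7741

$4.77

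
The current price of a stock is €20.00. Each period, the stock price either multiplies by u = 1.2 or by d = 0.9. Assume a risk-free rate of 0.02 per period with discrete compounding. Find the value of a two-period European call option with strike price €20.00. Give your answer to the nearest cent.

Risk-neutral probability p = (1 + 0.02 − 0.9)/(1.2 − 0.9) = 0.1200/0.3000 = 0.4000
Terminal stock prices: S_uu = 28.8, S_ud = 21.6, S_dd = 16.2
Terminal payoffs (S − K): max(8.8, 0) = 8.8, max(1.6, 0) = 1.6, max(-3.8, 0) = 0
Node u (S = 24): V_u = 1/1.02·[0.4000·8.8000 + 0.6000·1.6000] = 4.3922
Node d (S = 18): V_d = 1/1.02·[0.4000·1.6000 + 0.6000·0.0000] = 0.6275
Node 0 (S = 20): V_0 = 1/1.02·[0.4000·4.3922 + 0.6000·0.6275] = 2.0915

€2.09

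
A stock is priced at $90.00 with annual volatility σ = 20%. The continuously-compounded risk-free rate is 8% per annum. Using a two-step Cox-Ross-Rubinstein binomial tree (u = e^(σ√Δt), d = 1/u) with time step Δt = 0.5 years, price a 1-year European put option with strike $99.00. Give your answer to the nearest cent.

$8.37

CRR parameters: u = e^(σ√Δt) = e^(0.2·√0.5) = 1.1519, d = 1/u = 0.8681
Per-period rate: rΔt = 0.08·0.5 = 0.04, so R = e^0.04 = 1.0408
Risk-neutral probability p = (e^0.04 − 0.8681)/(1.1519 − 0.8681) = 0.1727/0.2838 = 0.6085
Terminal stock prices: S_uu = 119.4, S_ud = 90, S_dd = 67.83
Terminal payoffs (K − S): max(-20.42, 0) = 0, max(9, 0) = 9, max(31.17, 0) = 31.17
Node u (S = 103.7): V_u = e^(−0.04)·[0.6085·0.0000 + 0.3915·9.0000] = 3.3852
Node d (S = 78.13): V_d = e^(−0.04)·[0.6085·9.0000 + 0.3915·31.1726] = 16.9870
Node 0 (S = 90): V_0 = e^(−0.04)·[0.6085·3.3852 + 0.3915·16.9870] = 8.3687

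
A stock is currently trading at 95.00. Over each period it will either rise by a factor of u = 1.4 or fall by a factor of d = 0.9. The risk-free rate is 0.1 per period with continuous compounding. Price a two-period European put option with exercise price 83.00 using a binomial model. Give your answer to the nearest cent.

1.72

Risk-neutral probability p = (e^0.1 − 0.9)/(1.4 − 0.9) = 0.2052/0.5000 = 0.4103
Terminal stock prices: S_uu = 186.2, S_ud = 119.7, S_dd = 76.95
Terminal payoffs (K − S): max(-103.2, 0) = 0, max(-36.7, 0) = 0, max(6.05, 0) = 6.05
Node u (S = 133): V_u = e^(−0.1)·[0.4103·0.0000 + 0.5897·0.0000] = 0.0000
Node d (S = 85.5): V_d = e^(−0.1)·[0.4103·0.0000 + 0.5897·6.0500] = 3.2279
Node 0 (S = 95): V_0 = e^(−0.1)·[0.4103·0.0000 + 0.5897·3.2279] = 1.7223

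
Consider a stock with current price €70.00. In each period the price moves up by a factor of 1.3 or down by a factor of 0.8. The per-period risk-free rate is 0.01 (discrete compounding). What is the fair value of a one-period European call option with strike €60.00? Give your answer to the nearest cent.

Risk-neutral probability p = (1 + 0.01 − 0.8)/(1.3 − 0.8) = 0.2100/0.5000 = 0.4200
Terminal stock prices: S_u = 91, S_d = 56
Terminal payoffs (S − K): max(31, 0) = 31, max(-4, 0) = 0
Node 0 (S = 70): V_0 = 1/1.01·[0.4200·31.0000 + 0.5800·0.0000] = 12.8911

€12.89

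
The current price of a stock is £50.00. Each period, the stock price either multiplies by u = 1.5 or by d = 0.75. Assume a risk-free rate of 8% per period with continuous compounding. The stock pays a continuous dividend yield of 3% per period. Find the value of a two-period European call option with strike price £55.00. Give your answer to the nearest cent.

Per-period risk-free factor R = e^0.08 = 1.0833; dividend-adjusted growth = e^(0.08−0.03) = 1.0513.
Risk-neutral probability p = (1.0513 − 0.75)/(1.5 − 0.75) = 0.3013/0.7500 = 0.4017
Terminal stock prices: S_uu = 112.5, S_ud = 56.25, S_dd = 28.12
Terminal payoffs (S − K): max(57.5, 0) = 57.5, max(1.25, 0) = 1.25, max(-26.88, 0) = 0
Node u (S = 75): V_u = e^(−0.08)·[0.4017·57.5000 + 0.5983·1.2500] = 22.0120
Node d (S = 37.5): V_d = e^(−0.08)·[0.4017·1.2500 + 0.5983·0.0000] = 0.4635
Node 0 (S = 50): V_0 = e^(−0.08)·[0.4017·22.0120 + 0.5983·0.4635] = 8.4183

£8.42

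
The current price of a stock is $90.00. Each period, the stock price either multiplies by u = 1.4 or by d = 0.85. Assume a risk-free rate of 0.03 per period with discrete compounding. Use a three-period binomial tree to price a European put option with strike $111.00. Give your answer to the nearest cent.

Risk-neutral probability p = (1 + 0.03 − 0.85)/(1.4 − 0.85) = 0.1800/0.5500 = 0.3273
Terminal stock prices: S_uuu = 247, S_uud = 149.9, S_udd = 91.03, S_ddd = 55.27
Terminal payoffs (K − S): max(-136, 0) = 0, max(-38.94, 0) = 0, max(19.97, 0) = 19.97, max(55.73, 0) = 55.73
Node uu (S = 176.4): V_uu = 1/1.03·[0.3273·0.0000 + 0.6727·0.0000] = 0.0000
Node ud (S = 107.1): V_ud = 1/1.03·[0.3273·0.0000 + 0.6727·19.9650] = 13.0398
Node dd (S = 65.02): V_dd = 1/1.03·[0.3273·19.9650 + 0.6727·55.7288] = 42.7420
Node u (S = 126): V_u = 1/1.03·[0.3273·0.0000 + 0.6727·13.0398] = 8.5167
Node d (S = 76.5): V_d = 1/1.03·[0.3273·13.0398 + 0.6727·42.7420] = 32.0595
Node 0 (S = 90): V_0 = 1/1.03·[0.3273·8.5167 + 0.6727·32.0595] = 23.6452

$23.65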